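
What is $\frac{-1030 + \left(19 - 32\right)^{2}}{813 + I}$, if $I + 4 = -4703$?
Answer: $\frac{287}{1298} \approx 0.22111$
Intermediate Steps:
$I = -4707$ ($I = -4 - 4703 = -4707$)
$\frac{-1030 + \left(19 - 32\right)^{2}}{813 + I} = \frac{-1030 + \left(19 - 32\right)^{2}}{813 - 4707} = \frac{-1030 + \left(-13\right)^{2}}{-3894} = \left(-1030 + 169\right) \left(- \frac{1}{3894}\right) = \left(-861\right) \left(- \frac{1}{3894}\right) = \frac{287}{1298}$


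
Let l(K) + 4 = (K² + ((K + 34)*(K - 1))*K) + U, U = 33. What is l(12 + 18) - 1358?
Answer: 55251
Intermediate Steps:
l(K) = 29 + K² + K*(-1 + K)*(34 + K) (l(K) = -4 + ((K² + ((K + 34)*(K - 1))*K) + 33) = -4 + ((K² + ((34 + K)*(-1 + K))*K) + 33) = -4 + ((K² + ((-1 + K)*(34 + K))*K) + 33) = -4 + ((K² + K*(-1 + K)*(34 + K)) + 33) = -4 + (33 + K² + K*(-1 + K)*(34 + K)) = 29 + K² + K*(-1 + K)*(34 + K))
l(12 + 18) - 1358 = (29 + (12 + 18)³ - 34*(12 + 18) + 34*(12 + 18)²) - 1358 = (29 + 30³ - 34*30 + 34*30²) - 1358 = (29 + 27000 - 1020 + 34*900) - 1358 = (29 + 27000 - 1020 + 30600) - 1358 = 56609 - 1358 = 55251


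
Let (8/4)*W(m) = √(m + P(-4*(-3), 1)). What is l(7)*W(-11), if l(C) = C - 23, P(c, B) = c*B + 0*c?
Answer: -8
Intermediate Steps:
P(c, B) = B*c (P(c, B) = B*c + 0 = B*c)
l(C) = -23 + C
W(m) = √(12 + m)/2 (W(m) = √(m + 1*(-4*(-3)))/2 = √(m + 1*12)/2 = √(m + 12)/2 = √(12 + m)/2)
l(7)*W(-11) = (-23 + 7)*(√(12 - 11)/2) = -8*√1 = -8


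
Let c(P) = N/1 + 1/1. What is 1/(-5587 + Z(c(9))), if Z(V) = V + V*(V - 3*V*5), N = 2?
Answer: -1/5710 ≈ -0.00017513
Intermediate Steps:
c(P) = 3 (c(P) = 2/1 + 1/1 = 2*1 + 1*1 = 2 + 1 = 3)
Z(V) = V - 14*V² (Z(V) = V + V*(V - 15*V) = V + V*(-14*V) = V - 14*V²)
1/(-5587 + Z(c(9))) = 1/(-5587 + 3*(1 - 14*3)) = 1/(-5587 + 3*(1 - 42)) = 1/(-5587 + 3*(-41)) = 1/(-5587 - 123) = 1/(-5710) = -1/5710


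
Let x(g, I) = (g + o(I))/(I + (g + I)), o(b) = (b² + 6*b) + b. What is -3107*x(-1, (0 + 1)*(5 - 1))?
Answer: -133601/7 ≈ -19086.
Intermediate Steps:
o(b) = b² + 7*b
x(g, I) = (g + I*(7 + I))/(g + 2*I) (x(g, I) = (g + I*(7 + I))/(I + (g + I)) = (g + I*(7 + I))/(I + (I + g)) = (g + I*(7 + I))/(g + 2*I))
-3107*x(-1, (0 + 1)*(5 - 1)) = -3107*(-1 + ((0 + 1)*(5 - 1))*(7 + (0 + 1)*(5 - 1)))/(-1 + 2*((0 + 1)*(5 - 1))) = -3107*(-1 + (1*4)*(7 + 1*4))/(-1 + 2*(1*4)) = -3107*(-1 + 4*(7 + 4))/(-1 + 2*4) = -3107*(-1 + 4*11)/(-1 + 8) = -3107*(-1 + 44)/7 = -3107*43/7 = -133601/7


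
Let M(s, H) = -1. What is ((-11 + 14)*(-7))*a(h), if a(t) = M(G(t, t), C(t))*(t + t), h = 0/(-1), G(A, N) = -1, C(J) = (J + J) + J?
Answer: 0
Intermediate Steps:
C(J) = 3*J (C(J) = 2*J + J = 3*J)
h = 0 (h = 0*(-1) = 0)
a(t) = -2*t (a(t) = -(t + t) = -2*t)
((-11 + 14)*(-7))*a(h) = ((-11 + 14)*(-7))*(-2*0) = (3*(-7))*0 = -21*0 = 0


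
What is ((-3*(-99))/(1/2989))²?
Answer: 788069879289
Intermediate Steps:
((-3*(-99))/(1/2989))² = (297/(1/2989))² = (297*2989)² = 887733² = 788069879289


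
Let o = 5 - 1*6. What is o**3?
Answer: -1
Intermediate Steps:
o = -1 (o = 5 - 6 = -1)
o**3 = (-1)**3 = -1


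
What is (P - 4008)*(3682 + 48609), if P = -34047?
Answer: -1989934005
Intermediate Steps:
(P - 4008)*(3682 + 48609) = (-34047 - 4008)*(3682 + 48609) = -38055*52291 = -1989934005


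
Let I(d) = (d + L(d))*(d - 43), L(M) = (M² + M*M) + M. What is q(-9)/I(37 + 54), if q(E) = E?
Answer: -3/267904 ≈ -1.1198e-5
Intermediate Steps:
L(M) = M + 2*M² (L(M) = (M² + M²) + M = 2*M² + M = M + 2*M²)
I(d) = (-43 + d)*(d + d*(1 + 2*d)) (I(d) = (d + d*(1 + 2*d))*(d - 43) = (d + d*(1 + 2*d))*(-43 + d) = (-43 + d)*(d + d*(1 + 2*d)))
q(-9)/I(37 + 54) = -9*1/(2*(37 + 54)*(-43 + (37 + 54)² - 42*(37 + 54))) = -9*1/(182*(-43 + 91² - 42*91)) = -9*1/(182*(-43 + 8281 - 3822)) = -9/(2*91*4416) = -9/803712 = -9*1/803712 = -3/267904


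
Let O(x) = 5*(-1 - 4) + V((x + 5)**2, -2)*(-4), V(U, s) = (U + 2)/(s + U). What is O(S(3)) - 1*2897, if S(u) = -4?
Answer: -2910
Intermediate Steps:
V(U, s) = (2 + U)/(U + s)
O(x) = -25 - 4*(2 + (5 + x)**2)/(-2 + (5 + x)**2) (O(x) = 5*(-1 - 4) + ((2 + (x + 5)**2)/((x + 5)**2 - 2))*(-4) = 5*(-5) + ((2 + (5 + x)**2)/((5 + x)**2 - 2))*(-4) = -25 + ((2 + (5 + x)**2)/(-2 + (5 + x)**2))*(-4) = -25 - 4*(2 + (5 + x)**2)/(-2 + (5 + x)**2))
O(S(3)) - 1*2897 = (42 - 29*(5 - 4)**2)/(-2 + (5 - 4)**2) - 1*2897 = (42 - 29*1**2)/(-2 + 1**2) - 2897 = (42 - 29*1)/(-2 + 1) - 2897 = (42 - 29)/(-1) - 2897 = -1*13 - 2897 = -13 - 2897 = -2910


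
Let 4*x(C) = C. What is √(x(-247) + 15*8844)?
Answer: √530393/2 ≈ 364.14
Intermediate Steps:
x(C) = C/4
√(x(-247) + 15*8844) = √((¼)*(-247) + 15*8844) = √(-247/4 + 132660) = √(530393/4) = √530393/2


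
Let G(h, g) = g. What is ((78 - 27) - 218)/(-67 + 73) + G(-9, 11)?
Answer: -101/6 ≈ -16.833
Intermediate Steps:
((78 - 27) - 218)/(-67 + 73) + G(-9, 11) = ((78 - 27) - 218)/(-67 + 73) + 11 = (51 - 218)/6 + 11 = -167*1/6 + 11 = -167/6 + 11 = -101/6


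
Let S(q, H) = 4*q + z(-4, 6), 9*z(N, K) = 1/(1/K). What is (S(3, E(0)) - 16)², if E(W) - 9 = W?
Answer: 100/9 ≈ 11.111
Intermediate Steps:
E(W) = 9 + W
z(N, K) = K/9 (z(N, K) = 1/(9*(1/K)) = K/9)
S(q, H) = ⅔ + 4*q (S(q, H) = 4*q + (⅑)*6 = 4*q + ⅔ = ⅔ + 4*q)
(S(3, E(0)) - 16)² = ((⅔ + 4*3) - 16)² = ((⅔ + 12) - 16)² = (38/3 - 16)² = (-10/3)² = 100/9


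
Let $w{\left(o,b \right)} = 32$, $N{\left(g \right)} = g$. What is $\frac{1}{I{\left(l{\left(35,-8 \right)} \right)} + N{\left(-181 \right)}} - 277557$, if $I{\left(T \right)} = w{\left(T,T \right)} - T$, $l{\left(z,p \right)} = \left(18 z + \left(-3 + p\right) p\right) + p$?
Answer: $- \frac{238421464}{859} \approx -2.7756 \cdot 10^{5}$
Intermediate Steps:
$l{\left(z,p \right)} = p + 18 z + p \left(-3 + p\right)$ ($l{\left(z,p \right)} = \left(18 z + p \left(-3 + p\right)\right) + p = p + 18 z + p \left(-3 + p\right)$)
$I{\left(T \right)} = 32 - T$
$\frac{1}{I{\left(l{\left(35,-8 \right)} \right)} + N{\left(-181 \right)}} - 277557 = \frac{1}{\left(32 - \left(\left(-8\right)^{2} - -16 + 18 \cdot 35\right)\right) - 181} - 277557 = \frac{1}{\left(32 - \left(64 + 16 + 630\right)\right) - 181} - 277557 = \frac{1}{\left(32 - 710\right) - 181} - 277557 = \frac{1}{-678 - 181} - 277557 = \frac{1}{-859} - 277557 = - \frac{1}{859} - 277557 = - \frac{238421464}{859}$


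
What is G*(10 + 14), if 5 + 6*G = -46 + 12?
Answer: -156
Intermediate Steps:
G = -13/2 (G = -⅚ + (-46 + 12)/6 = -⅚ + (⅙)*(-34) = -⅚ - 17/3 = -13/2 ≈ -6.5000)
G*(10 + 14) = -13*(10 + 14)/2 = -13/2*24 = -156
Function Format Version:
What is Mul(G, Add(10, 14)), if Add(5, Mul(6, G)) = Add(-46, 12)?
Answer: -156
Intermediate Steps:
G = Rational(-13, 2) (G = Add(Rational(-5, 6), Mul(Rational(1, 6), Add(-46, 12))) = Add(Rational(-5, 6), Mul(Rational(1, 6), -34)) = Add(Rational(-5, 6), Rational(-17, 3)) = Rational(-13, 2) ≈ -6.5000)
Mul(G, Add(10, 14)) = Mul(Rational(-13, 2), Add(10, 14)) = Mul(Rational(-13, 2), 24) = -156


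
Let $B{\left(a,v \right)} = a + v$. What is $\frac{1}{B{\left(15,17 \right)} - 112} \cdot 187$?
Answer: $- \frac{187}{80} \approx -2.3375$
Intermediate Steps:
$\frac{1}{B{\left(15,17 \right)} - 112} \cdot 187 = \frac{1}{\left(15 + 17\right) - 112} \cdot 187 = \frac{1}{32 - 112} \cdot 187 = \frac{1}{-80} \cdot 187 = \left(- \frac{1}{80}\right) 187 = - \frac{187}{80}$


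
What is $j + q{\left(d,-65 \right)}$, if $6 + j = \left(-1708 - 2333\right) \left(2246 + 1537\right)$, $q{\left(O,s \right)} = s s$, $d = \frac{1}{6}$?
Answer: $-15282884$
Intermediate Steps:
$d = \frac{1}{6} \approx 0.16667$
$q{\left(O,s \right)} = s^{2}$
$j = -15287109$ ($j = -6 + \left(-1708 - 2333\right) \left(2246 + 1537\right) = -6 - 15287103 = -15287109$)
$j + q{\left(d,-65 \right)} = -15287109 + \left(-65\right)^{2} = -15287109 + 4225 = -15282884$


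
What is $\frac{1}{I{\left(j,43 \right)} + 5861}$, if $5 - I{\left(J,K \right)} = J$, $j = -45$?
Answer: $\frac{1}{5911} \approx 0.00016918$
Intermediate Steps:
$I{\left(J,K \right)} = 5 - J$
$\frac{1}{I{\left(j,43 \right)} + 5861} = \frac{1}{\left(5 - -45\right) + 5861} = \frac{1}{\left(5 + 45\right) + 5861} = \frac{1}{50 + 5861} = \frac{1}{5911}$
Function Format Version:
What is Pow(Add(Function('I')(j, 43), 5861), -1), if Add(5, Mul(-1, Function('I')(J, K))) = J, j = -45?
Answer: Rational(1, 5911) ≈ 0.00016918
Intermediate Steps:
Function('I')(J, K) = Add(5, Mul(-1, J))
Pow(Add(Function('I')(j, 43), 5861), -1) = Pow(Add(Add(5, Mul(-1, -45)), 5861), -1) = Pow(Add(Add(5, 45), 5861), -1) = Pow(Add(50, 5861), -1) = Pow(5911, -1) = Rational(1, 5911)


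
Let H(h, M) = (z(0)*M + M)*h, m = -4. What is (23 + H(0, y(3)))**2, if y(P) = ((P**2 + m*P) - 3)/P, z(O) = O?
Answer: 529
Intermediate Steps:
y(P) = (-3 + P**2 - 4*P)/P (y(P) = ((P**2 - 4*P) - 3)/P = (-3 + P**2 - 4*P)/P)
H(h, M) = M*h (H(h, M) = (0*M + M)*h = (0 + M)*h = M*h)
(23 + H(0, y(3)))**2 = (23 + (-4 + 3 - 3/3)*0)**2 = (23 + (-4 + 3 - 3*1/3)*0)**2 = (23 + (-4 + 3 - 1)*0)**2 = (23 - 2*0)**2 = (23 + 0)**2 = 23**2 = 529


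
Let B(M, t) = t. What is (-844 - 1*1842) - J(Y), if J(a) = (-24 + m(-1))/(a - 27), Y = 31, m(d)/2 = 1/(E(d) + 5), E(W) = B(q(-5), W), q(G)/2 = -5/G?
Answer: -21441/8 ≈ -2680.1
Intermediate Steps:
q(G) = -10/G (q(G) = 2*(-5/G) = -10/G)
E(W) = W
m(d) = 2/(5 + d) (m(d) = 2/(d + 5) = 2/(5 + d))
J(a) = -47/(2*(-27 + a)) (J(a) = (-24 + 2/(5 - 1))/(a - 27) = (-24 + 2/4)/(-27 + a) = (-24 + 2*(¼))/(-27 + a) = (-24 + ½)/(-27 + a) = -47/(2*(-27 + a)))
(-844 - 1*1842) - J(Y) = (-844 - 1*1842) - (-47)/(-54 + 2*31) = (-844 - 1842) - (-47)/(-54 + 62) = -2686 - (-47)/8 = -2686 - 1*(-47/8) = -2686 + 47/8 = -21441/8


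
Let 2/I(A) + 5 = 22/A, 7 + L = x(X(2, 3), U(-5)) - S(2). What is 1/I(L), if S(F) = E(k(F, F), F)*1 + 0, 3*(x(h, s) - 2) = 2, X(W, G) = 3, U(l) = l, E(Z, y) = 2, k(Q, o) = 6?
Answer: -161/38 ≈ -4.2368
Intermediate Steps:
x(h, s) = 8/3 (x(h, s) = 2 + (1/3)*2 = 2 + 2/3 = 8/3)
S(F) = 2 (S(F) = 2*1 + 0 = 2 + 0 = 2)
L = -19/3 (L = -7 + (8/3 - 1*2) = -7 + (8/3 - 2) = -7 + 2/3 = -19/3 ≈ -6.3333)
I(A) = 2/(-5 + 22/A)
1/I(L) = 1/(-2*(-19/3)/(-22 + 5*(-19/3))) = 1/(-2*(-19/3)/(-22 - 95/3)) = 1/(-2*(-19/3)/(-161/3)) = 1/(-2*(-19/3)*(-3/161)) = 1/(-38/161) = -161/38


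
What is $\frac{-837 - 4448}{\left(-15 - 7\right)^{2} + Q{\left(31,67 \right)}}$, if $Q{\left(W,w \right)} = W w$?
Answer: $- \frac{5285}{2561} \approx -2.0636$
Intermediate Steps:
$\frac{-837 - 4448}{\left(-15 - 7\right)^{2} + Q{\left(31,67 \right)}} = \frac{-837 - 4448}{\left(-15 - 7\right)^{2} + 31 \cdot 67} = - \frac{5285}{\left(-22\right)^{2} + 2077} = - \frac{5285}{484 + 2077} = - \frac{5285}{2561}$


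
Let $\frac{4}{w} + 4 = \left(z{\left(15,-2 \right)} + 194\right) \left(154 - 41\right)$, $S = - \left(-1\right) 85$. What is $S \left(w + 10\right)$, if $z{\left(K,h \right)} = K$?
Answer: $\frac{1180670}{1389} \approx 850.01$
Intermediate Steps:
$S = 85$ ($S = \left(-1\right) \left(-85\right) = 85$)
$w = \frac{4}{23613}$ ($w = \frac{4}{-4 + \left(15 + 194\right) \left(154 - 41\right)} = \frac{4}{-4 + 209 \cdot 113} = \frac{4}{-4 + 23617} = \frac{4}{23613} \approx 0.0001694$)
$S \left(w + 10\right) = 85 \left(\frac{4}{23613} + 10\right) = 85 \cdot \frac{236134}{23613} = \frac{1180670}{1389}$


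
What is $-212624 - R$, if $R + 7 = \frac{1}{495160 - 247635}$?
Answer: $- \frac{52628022926}{247525} \approx -2.1262 \cdot 10^{5}$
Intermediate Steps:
$R = - \frac{1732674}{247525}$ ($R = -7 + \frac{1}{495160 - 247635} = -7 + \frac{1}{247525} = - \frac{1732674}{247525} \approx -7.0$)
$-212624 - R = -212624 - - \frac{1732674}{247525} = -212624 + \frac{1732674}{247525} = - \frac{52628022926}{247525}$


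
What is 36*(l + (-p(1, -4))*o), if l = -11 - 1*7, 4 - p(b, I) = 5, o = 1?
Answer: -612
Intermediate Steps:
p(b, I) = -1 (p(b, I) = 4 - 1*5 = 4 - 5 = -1)
l = -18 (l = -11 - 7 = -18)
36*(l + (-p(1, -4))*o) = 36*(-18 - 1*(-1)*1) = 36*(-18 + 1*1) = 36*(-18 + 1) = 36*(-17) = -612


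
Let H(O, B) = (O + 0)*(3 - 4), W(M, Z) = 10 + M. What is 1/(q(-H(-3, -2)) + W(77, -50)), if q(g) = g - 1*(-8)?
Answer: 1/92 ≈ 0.010870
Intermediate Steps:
H(O, B) = -O (H(O, B) = O*(-1) = -O)
q(g) = 8 + g (q(g) = g + 8 = 8 + g)
1/(q(-H(-3, -2)) + W(77, -50)) = 1/((8 - (-1)*(-3)) + (10 + 77)) = 1/((8 - 1*3) + 87) = 1/((8 - 3) + 87) = 1/(5 + 87) = 1/92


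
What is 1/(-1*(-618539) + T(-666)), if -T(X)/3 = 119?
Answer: 1/618182 ≈ 1.6176e-6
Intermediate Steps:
T(X) = -357 (T(X) = -3*119 = -357)
1/(-1*(-618539) + T(-666)) = 1/(-1*(-618539) - 357) = 1/(618539 - 357) = 1/618182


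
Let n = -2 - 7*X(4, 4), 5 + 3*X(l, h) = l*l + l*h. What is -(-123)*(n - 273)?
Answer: -41574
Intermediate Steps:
X(l, h) = -5/3 + l²/3 + h*l/3 (X(l, h) = -5/3 + (l*l + l*h)/3 = -5/3 + (l² + h*l)/3 = -5/3 + (l²/3 + h*l/3) = -5/3 + l²/3 + h*l/3)
n = -65 (n = -2 - 7*(-5/3 + (⅓)*4² + (⅓)*4*4) = -2 - 7*(-5/3 + (⅓)*16 + 16/3) = -2 - 7*(-5/3 + 16/3 + 16/3) = -2 - 7*9 = -2 - 63 = -65)
-(-123)*(n - 273) = -(-123)*(-65 - 273) = -(-123)*(-338) = -1*41574 = -41574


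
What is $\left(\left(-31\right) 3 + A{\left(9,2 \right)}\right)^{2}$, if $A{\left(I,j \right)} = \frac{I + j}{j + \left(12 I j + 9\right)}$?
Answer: $\frac{445210000}{51529} \approx 8640.0$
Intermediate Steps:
$A{\left(I,j \right)} = \frac{I + j}{9 + j + 12 I j}$ ($A{\left(I,j \right)} = \frac{I + j}{j + \left(12 I j + 9\right)} = \frac{I + j}{j + \left(9 + 12 I j\right)} = \frac{I + j}{9 + j + 12 I j}$)
$\left(\left(-31\right) 3 + A{\left(9,2 \right)}\right)^{2} = \left(\left(-31\right) 3 + \frac{9 + 2}{9 + 2 + 12 \cdot 9 \cdot 2}\right)^{2} = \left(-93 + \frac{1}{9 + 2 + 216} \cdot 11\right)^{2} = \left(-93 + \frac{1}{227} \cdot 11\right)^{2} = \left(-93 + \frac{11}{227}\right)^{2} = \left(- \frac{21100}{227}\right)^{2} = \frac{445210000}{51529}$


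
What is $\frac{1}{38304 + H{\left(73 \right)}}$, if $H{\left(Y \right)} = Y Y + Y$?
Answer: $\frac{1}{43706} \approx 2.288 \cdot 10^{-5}$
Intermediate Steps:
$H{\left(Y \right)} = Y + Y^{2}$ ($H{\left(Y \right)} = Y^{2} + Y = Y + Y^{2}$)
$\frac{1}{38304 + H{\left(73 \right)}} = \frac{1}{38304 + 73 \left(1 + 73\right)} = \frac{1}{38304 + 73 \cdot 74} = \frac{1}{38304 + 5402} = \frac{1}{43706}$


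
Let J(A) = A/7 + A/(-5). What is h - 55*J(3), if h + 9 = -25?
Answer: -172/7 ≈ -24.571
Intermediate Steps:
h = -34 (h = -9 - 25 = -34)
J(A) = -2*A/35 (J(A) = A*(1/7) + A*(-1/5) = A/7 - A/5 = -2*A/35)
h - 55*J(3) = -34 - (-22)*3/7 = -34 - 55*(-6/35) = -34 + 66/7 = -172/7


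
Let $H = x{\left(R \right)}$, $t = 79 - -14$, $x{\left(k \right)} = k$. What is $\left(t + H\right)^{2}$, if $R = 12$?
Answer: $11025$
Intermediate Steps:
$t = 93$ ($t = 79 + 14 = 93$)
$H = 12$
$\left(t + H\right)^{2} = \left(93 + 12\right)^{2} = 105^{2} = 11025$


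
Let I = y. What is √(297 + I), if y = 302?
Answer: √599 ≈ 24.474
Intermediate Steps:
I = 302
√(297 + I) = √(297 + 302) = √599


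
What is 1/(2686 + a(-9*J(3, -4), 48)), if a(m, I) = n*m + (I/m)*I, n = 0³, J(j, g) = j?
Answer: 3/7802 ≈ 0.00038452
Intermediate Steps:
n = 0
a(m, I) = I²/m (a(m, I) = 0*m + (I/m)*I = 0 + I²/m = I²/m)
1/(2686 + a(-9*J(3, -4), 48)) = 1/(2686 + 48²/((-9*3))) = 1/(2686 + 2304/(-27)) = 1/(2686 + 2304*(-1/27)) = 1/(2686 - 256/3) = 1/(7802/3) = 3/7802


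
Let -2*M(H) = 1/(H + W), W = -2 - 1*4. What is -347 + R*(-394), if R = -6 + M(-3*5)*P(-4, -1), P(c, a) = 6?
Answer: 13725/7 ≈ 1960.7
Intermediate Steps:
W = -6 (W = -2 - 4 = -6)
M(H) = -1/(2*(-6 + H)) (M(H) = -1/(2*(H - 6)) = -1/(2*(-6 + H)))
R = -41/7 (R = -6 - 1/(-12 + 2*(-3*5))*6 = -6 - 1/(-12 + 2*(-15))*6 = -6 - 1/(-12 - 30)*6 = -6 - 1/(-42)*6 = -6 - 1*(-1/42)*6 = -6 + (1/42)*6 = -6 + ⅐ = -41/7 ≈ -5.8571)
-347 + R*(-394) = -347 - 41/7*(-394) = -347 + 16154/7 = 13725/7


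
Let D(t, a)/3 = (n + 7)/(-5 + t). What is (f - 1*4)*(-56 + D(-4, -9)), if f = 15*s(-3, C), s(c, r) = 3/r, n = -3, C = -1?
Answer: 8428/3 ≈ 2809.3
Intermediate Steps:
D(t, a) = 12/(-5 + t) (D(t, a) = 3*((-3 + 7)/(-5 + t)) = 3*(4/(-5 + t)) = 12/(-5 + t))
f = -45 (f = 15*(3/(-1)) = 15*(3*(-1)) = 15*(-3) = -45)
(f - 1*4)*(-56 + D(-4, -9)) = (-45 - 1*4)*(-56 + 12/(-5 - 4)) = (-45 - 4)*(-56 + 12/(-9)) = -49*(-56 + 12*(-⅑)) = -49*(-56 - 4/3) = -49*(-172/3) = 8428/3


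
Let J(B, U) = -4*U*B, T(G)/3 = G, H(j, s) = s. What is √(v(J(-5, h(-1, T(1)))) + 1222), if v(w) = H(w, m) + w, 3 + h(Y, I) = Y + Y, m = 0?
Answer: √1122 ≈ 33.496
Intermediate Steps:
T(G) = 3*G
h(Y, I) = -3 + 2*Y (h(Y, I) = -3 + (Y + Y) = -3 + 2*Y)
J(B, U) = -4*B*U
v(w) = w (v(w) = 0 + w = w)
√(v(J(-5, h(-1, T(1)))) + 1222) = √(-4*(-5)*(-3 + 2*(-1)) + 1222) = √(-4*(-5)*(-3 - 2) + 1222) = √(-4*(-5)*(-5) + 1222) = √(-100 + 1222) = √1122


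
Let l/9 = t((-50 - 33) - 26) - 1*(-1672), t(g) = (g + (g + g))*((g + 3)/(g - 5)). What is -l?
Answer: -233919/19 ≈ -12312.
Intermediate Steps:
t(g) = 3*g*(3 + g)/(-5 + g) (t(g) = (g + 2*g)*((3 + g)/(-5 + g)) = (3*g)*((3 + g)/(-5 + g)) = 3*g*(3 + g)/(-5 + g))
l = 233919/19 (l = 9*(3*((-50 - 33) - 26)*(3 + ((-50 - 33) - 26))/(-5 + ((-50 - 33) - 26)) - 1*(-1672)) = 9*(3*(-83 - 26)*(3 + (-83 - 26))/(-5 + (-83 - 26)) + 1672) = 9*(3*(-109)*(3 - 109)/(-5 - 109) + 1672) = 9*(3*(-109)*(-106)/(-114) + 1672) = 9*(3*(-109)*(-1/114)*(-106) + 1672) = 9*(-5777/19 + 1672) = 9*(25991/19) = 233919/19 ≈ 12312.)
-l = -1*233919/19 = -233919/19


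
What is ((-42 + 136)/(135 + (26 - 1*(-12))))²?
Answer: 8836/29929 ≈ 0.29523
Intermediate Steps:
((-42 + 136)/(135 + (26 - 1*(-12))))² = (94/(135 + (26 + 12)))² = (94/(135 + 38))² = (94/173)² = 8836/29929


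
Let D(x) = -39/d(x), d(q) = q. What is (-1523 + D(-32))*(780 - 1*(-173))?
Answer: -46408241/32 ≈ -1.4503e+6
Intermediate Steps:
D(x) = -39/x
(-1523 + D(-32))*(780 - 1*(-173)) = (-1523 - 39/(-32))*(780 - 1*(-173)) = (-1523 - 39*(-1/32))*(780 + 173) = (-1523 + 39/32)*953 = -48697/32*953 = -46408241/32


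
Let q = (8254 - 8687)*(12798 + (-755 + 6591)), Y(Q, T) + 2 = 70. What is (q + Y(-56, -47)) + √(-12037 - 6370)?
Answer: -8068454 + I*√18407 ≈ -8.0685e+6 + 135.67*I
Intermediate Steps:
Y(Q, T) = 68 (Y(Q, T) = -2 + 70 = 68)
q = -8068522 (q = -433*(12798 + 5836) = -433*18634 = -8068522)
(q + Y(-56, -47)) + √(-12037 - 6370) = (-8068522 + 68) + √(-12037 - 6370) = -8068454 + √(-18407) = -8068454 + I*√18407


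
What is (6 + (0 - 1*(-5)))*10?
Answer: 110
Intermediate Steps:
(6 + (0 - 1*(-5)))*10 = (6 + (0 + 5))*10 = (6 + 5)*10 = 11*10 = 110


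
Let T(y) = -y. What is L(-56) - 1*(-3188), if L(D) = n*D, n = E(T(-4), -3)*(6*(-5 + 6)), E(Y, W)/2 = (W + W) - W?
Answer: 5204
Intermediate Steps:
E(Y, W) = 2*W (E(Y, W) = 2*((W + W) - W) = 2*(2*W - W) = 2*W)
n = -36 (n = (2*(-3))*(6*(-5 + 6)) = -36 ≈ -36.000)
L(D) = -36*D
L(-56) - 1*(-3188) = -36*(-56) - 1*(-3188) = 2016 + 3188 = 5204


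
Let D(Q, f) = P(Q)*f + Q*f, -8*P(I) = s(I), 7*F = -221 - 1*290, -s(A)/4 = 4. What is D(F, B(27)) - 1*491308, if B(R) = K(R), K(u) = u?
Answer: -493225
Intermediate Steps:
s(A) = -16 (s(A) = -4*4 = -16)
F = -73 (F = (-221 - 1*290)/7 = (-221 - 290)/7 = (⅐)*(-511) = -73)
B(R) = R
P(I) = 2 (P(I) = -⅛*(-16) = 2)
D(Q, f) = 2*f + Q*f
D(F, B(27)) - 1*491308 = 27*(2 - 73) - 1*491308 = 27*(-71) - 491308 = -1917 - 491308 = -493225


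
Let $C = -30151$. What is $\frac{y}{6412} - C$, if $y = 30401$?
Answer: $\frac{27622659}{916} \approx 30156.0$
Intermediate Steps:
$\frac{y}{6412} - C = \frac{30401}{6412} - -30151 = 30401 \cdot \frac{1}{6412} + 30151 = \frac{4343}{916} + 30151 = \frac{27622659}{916}$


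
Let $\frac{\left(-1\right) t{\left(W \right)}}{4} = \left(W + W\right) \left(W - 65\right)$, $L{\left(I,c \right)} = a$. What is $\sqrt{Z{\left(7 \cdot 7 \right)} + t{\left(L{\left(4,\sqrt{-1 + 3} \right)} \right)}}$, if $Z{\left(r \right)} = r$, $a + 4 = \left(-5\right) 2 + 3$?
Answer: $i \sqrt{6639} \approx 81.48 i$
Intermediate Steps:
$a = -11$ ($a = -4 + \left(\left(-5\right) 2 + 3\right) = -4 + \left(-10 + 3\right) = -4 - 7 = -11$)
$L{\left(I,c \right)} = -11$
$t{\left(W \right)} = - 8 W \left(-65 + W\right)$ ($t{\left(W \right)} = - 4 \left(W + W\right) \left(W - 65\right) = - 4 \cdot 2 W \left(-65 + W\right) = - 8 W \left(-65 + W\right)$)
$\sqrt{Z{\left(7 \cdot 7 \right)} + t{\left(L{\left(4,\sqrt{-1 + 3} \right)} \right)}} = \sqrt{7 \cdot 7 + 8 \left(-11\right) \left(65 - -11\right)} = \sqrt{49 + 8 \left(-11\right) \left(65 + 11\right)} = \sqrt{49 + 8 \left(-11\right) 76} = \sqrt{49 - 6688} = \sqrt{-6639} = i \sqrt{6639}$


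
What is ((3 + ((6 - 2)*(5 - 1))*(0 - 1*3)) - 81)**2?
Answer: 15876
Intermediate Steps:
((3 + ((6 - 2)*(5 - 1))*(0 - 1*3)) - 81)**2 = ((3 + (4*4)*(0 - 3)) - 81)**2 = ((3 + 16*(-3)) - 81)**2 = ((3 - 48) - 81)**2 = (-45 - 81)**2 = (-126)**2 = 15876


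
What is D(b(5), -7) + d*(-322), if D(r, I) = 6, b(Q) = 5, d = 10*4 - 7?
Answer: -10620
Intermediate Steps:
d = 33 (d = 40 - 7 = 33)
D(b(5), -7) + d*(-322) = 6 + 33*(-322) = 6 - 10626 = -10620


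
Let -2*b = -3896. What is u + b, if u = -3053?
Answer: -1105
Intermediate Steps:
b = 1948 (b = -½*(-3896) = 1948)
u + b = -3053 + 1948 = -1105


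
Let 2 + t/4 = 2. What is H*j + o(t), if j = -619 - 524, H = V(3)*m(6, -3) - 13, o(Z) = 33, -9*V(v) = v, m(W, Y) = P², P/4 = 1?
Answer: 20988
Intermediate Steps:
P = 4 (P = 4*1 = 4)
m(W, Y) = 16 (m(W, Y) = 4² = 16)
V(v) = -v/9
t = 0 (t = -8 + 4*2 = -8 + 8 = 0)
H = -55/3 (H = -⅑*3*16 - 13 = -⅓*16 - 13 = -16/3 - 13 = -55/3 ≈ -18.333)
j = -1143
H*j + o(t) = -55/3*(-1143) + 33 = 20955 + 33 = 20988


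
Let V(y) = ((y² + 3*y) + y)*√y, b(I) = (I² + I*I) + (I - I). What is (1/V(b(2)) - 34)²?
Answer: (13056 - √2)²/147456 ≈ 1155.8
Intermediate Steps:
b(I) = 2*I² (b(I) = (I² + I²) + 0 = 2*I² + 0 = 2*I²)
V(y) = √y*(y² + 4*y) (V(y) = (y² + 4*y)*√y = √y*(y² + 4*y))
(1/V(b(2)) - 34)² = (1/((2*2²)^(3/2)*(4 + 2*2²)) - 34)² = (1/((2*4)^(3/2)*(4 + 2*4)) - 34)² = (1/(8^(3/2)*(4 + 8)) - 34)² = (1/((16*√2)*12) - 34)² = (1/(192*√2) - 34)² = (√2/384 - 34)² = (-34 + √2/384)²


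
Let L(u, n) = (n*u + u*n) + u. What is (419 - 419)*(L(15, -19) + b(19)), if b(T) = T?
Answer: 0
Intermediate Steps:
L(u, n) = u + 2*n*u (L(u, n) = (n*u + n*u) + u = 2*n*u + u = u + 2*n*u)
(419 - 419)*(L(15, -19) + b(19)) = (419 - 419)*(15*(1 + 2*(-19)) + 19) = 0*(15*(1 - 38) + 19) = 0*(15*(-37) + 19) = 0*(-555 + 19) = 0*(-536) = 0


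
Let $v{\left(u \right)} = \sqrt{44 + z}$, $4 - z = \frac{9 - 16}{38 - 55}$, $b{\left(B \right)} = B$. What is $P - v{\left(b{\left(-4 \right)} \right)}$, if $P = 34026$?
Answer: $34026 - \frac{\sqrt{13753}}{17} \approx 34019.0$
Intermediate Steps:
$z = \frac{61}{17}$ ($z = 4 - \frac{9 - 16}{38 - 55} = 4 - - \frac{7}{-17} = 4 - \left(-7\right) \left(- \frac{1}{17}\right) = 4 - \frac{7}{17} = \frac{61}{17} \approx 3.5882$)
$v{\left(u \right)} = \frac{\sqrt{13753}}{17}$ ($v{\left(u \right)} = \sqrt{44 + \frac{61}{17}} = \sqrt{\frac{809}{17}} = \frac{\sqrt{13753}}{17}$)
$P - v{\left(b{\left(-4 \right)} \right)} = 34026 - \frac{\sqrt{13753}}{17}$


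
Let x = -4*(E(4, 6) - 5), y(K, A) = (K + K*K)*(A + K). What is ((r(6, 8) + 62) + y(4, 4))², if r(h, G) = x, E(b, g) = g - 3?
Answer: 52900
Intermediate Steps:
E(b, g) = -3 + g
y(K, A) = (A + K)*(K + K²) (y(K, A) = (K + K²)*(A + K) = (A + K)*(K + K²))
x = 8 (x = -4*((-3 + 6) - 5) = -4*(3 - 5) = -4*(-2) = 8)
r(h, G) = 8
((r(6, 8) + 62) + y(4, 4))² = ((8 + 62) + 4*(4 + 4 + 4² + 4*4))² = (70 + 4*(4 + 4 + 16 + 16))² = (70 + 4*40)² = (70 + 160)² = 230² = 52900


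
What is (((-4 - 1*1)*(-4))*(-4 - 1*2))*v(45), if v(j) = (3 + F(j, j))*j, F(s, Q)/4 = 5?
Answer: -124200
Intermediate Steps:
F(s, Q) = 20 (F(s, Q) = 4*5 = 20)
v(j) = 23*j (v(j) = (3 + 20)*j = 23*j)
(((-4 - 1*1)*(-4))*(-4 - 1*2))*v(45) = (((-4 - 1*1)*(-4))*(-4 - 1*2))*(23*45) = (((-4 - 1)*(-4))*(-4 - 2))*1035 = (-5*(-4)*(-6))*1035 = (20*(-6))*1035 = -120*1035 = -124200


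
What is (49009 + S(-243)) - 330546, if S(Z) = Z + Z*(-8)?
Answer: -279836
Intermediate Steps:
S(Z) = -7*Z (S(Z) = Z - 8*Z = -7*Z)
(49009 + S(-243)) - 330546 = (49009 - 7*(-243)) - 330546 = (49009 + 1701) - 330546 = 50710 - 330546 = -279836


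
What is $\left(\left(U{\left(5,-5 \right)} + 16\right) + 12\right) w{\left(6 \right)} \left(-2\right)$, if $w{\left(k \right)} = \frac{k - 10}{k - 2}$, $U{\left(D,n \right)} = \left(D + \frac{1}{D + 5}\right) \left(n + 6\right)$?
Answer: $\frac{331}{5} \approx 66.2$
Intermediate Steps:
$U{\left(D,n \right)} = \left(6 + n\right) \left(D + \frac{1}{5 + D}\right)$ ($U{\left(D,n \right)} = \left(D + \frac{1}{5 + D}\right) \left(6 + n\right) = \left(6 + n\right) \left(D + \frac{1}{5 + D}\right)$)
$w{\left(k \right)} = \frac{-10 + k}{-2 + k}$
$\left(\left(U{\left(5,-5 \right)} + 16\right) + 12\right) w{\left(6 \right)} \left(-2\right) = \left(\left(\frac{6 - 5 + 6 \cdot 5^{2} + 30 \cdot 5 - 5 \cdot 5^{2} + 5 \cdot 5 \left(-5\right)}{5 + 5} + 16\right) + 12\right) \frac{-10 + 6}{-2 + 6} \left(-2\right) = \left(\left(\frac{6 - 5 + 6 \cdot 25 + 150 - 125 - 125}{10} + 16\right) + 12\right) \frac{1}{4} \left(-4\right) \left(-2\right) = \left(\left(\frac{6 - 5 + 150 + 150 - 125 - 125}{10} + 16\right) + 12\right) \frac{1}{4} \left(-4\right) \left(-2\right) = \left(\left(\frac{1}{10} \cdot 51 + 16\right) + 12\right) \left(\left(-1\right) \left(-2\right)\right) = \left(\left(\frac{51}{10} + 16\right) + 12\right) 2 = \left(\frac{211}{10} + 12\right) 2 = \frac{331}{10} \cdot 2 = \frac{331}{5}$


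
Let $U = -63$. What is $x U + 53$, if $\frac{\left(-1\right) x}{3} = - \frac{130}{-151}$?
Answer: $\frac{32573}{151} \approx 215.72$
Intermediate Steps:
$x = - \frac{390}{151}$ ($x = - 3 \left(- \frac{130}{-151}\right) = - 3 \left(\left(-130\right) \left(- \frac{1}{151}\right)\right) = \left(-3\right) \frac{130}{151} = - \frac{390}{151} \approx -2.5828$)
$x U + 53 = \left(- \frac{390}{151}\right) \left(-63\right) + 53 = \frac{24570}{151} + 53 = \frac{32573}{151}$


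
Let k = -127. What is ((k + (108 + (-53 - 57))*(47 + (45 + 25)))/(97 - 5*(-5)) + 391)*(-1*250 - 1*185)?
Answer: -20593335/122 ≈ -1.6880e+5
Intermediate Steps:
((k + (108 + (-53 - 57))*(47 + (45 + 25)))/(97 - 5*(-5)) + 391)*(-1*250 - 1*185) = ((-127 + (108 + (-53 - 57))*(47 + (45 + 25)))/(97 - 5*(-5)) + 391)*(-1*250 - 1*185) = ((-127 + (108 - 110)*(47 + 70))/(97 + 25) + 391)*(-250 - 185) = ((-127 - 2*117)/122 + 391)*(-435) = ((-127 - 234)*(1/122) + 391)*(-435) = (-361*1/122 + 391)*(-435) = (-361/122 + 391)*(-435) = (47341/122)*(-435) = -20593335/122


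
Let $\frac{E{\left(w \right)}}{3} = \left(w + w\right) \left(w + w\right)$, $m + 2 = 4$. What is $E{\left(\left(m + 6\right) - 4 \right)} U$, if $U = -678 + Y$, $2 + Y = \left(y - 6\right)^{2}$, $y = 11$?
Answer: $-125760$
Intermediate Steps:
$m = 2$ ($m = -2 + 4 = 2$)
$E{\left(w \right)} = 12 w^{2}$ ($E{\left(w \right)} = 3 \left(w + w\right) \left(w + w\right) = 3 \cdot 2 w 2 w = 3 \cdot 4 w^{2} = 12 w^{2}$)
$Y = 23$ ($Y = -2 + \left(11 - 6\right)^{2} = -2 + 5^{2} = -2 + 25 = 23$)
$U = -655$ ($U = -678 + 23 = -655$)
$E{\left(\left(m + 6\right) - 4 \right)} U = 12 \left(\left(2 + 6\right) - 4\right)^{2} \left(-655\right) = 12 \left(8 - 4\right)^{2} \left(-655\right) = 12 \cdot 4^{2} \left(-655\right) = 12 \cdot 16 \left(-655\right) = 192 \left(-655\right) = -125760$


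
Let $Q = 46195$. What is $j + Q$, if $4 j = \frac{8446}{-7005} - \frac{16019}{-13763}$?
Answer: $\frac{17814601586497}{385639260} \approx 46195.0$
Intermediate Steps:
$j = - \frac{4029203}{385639260}$ ($j = \frac{\frac{8446}{-7005} - \frac{16019}{-13763}}{4} = \frac{8446 \left(- \frac{1}{7005}\right) - - \frac{16019}{13763}}{4} = \frac{- \frac{8446}{7005} + \frac{16019}{13763}}{4} = \frac{1}{4} \left(- \frac{4029203}{96409815}\right) = - \frac{4029203}{385639260} \approx -0.010448$)
$j + Q = - \frac{4029203}{385639260} + 46195 = \frac{17814601586497}{385639260}$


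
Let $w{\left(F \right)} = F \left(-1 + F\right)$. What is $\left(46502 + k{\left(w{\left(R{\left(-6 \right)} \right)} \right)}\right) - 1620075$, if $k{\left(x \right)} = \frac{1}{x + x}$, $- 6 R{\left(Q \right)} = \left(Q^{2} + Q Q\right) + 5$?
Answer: $- \frac{10056705025}{6391} \approx -1.5736 \cdot 10^{6}$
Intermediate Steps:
$R{\left(Q \right)} = - \frac{5}{6} - \frac{Q^{2}}{3}$ ($R{\left(Q \right)} = - \frac{\left(Q^{2} + Q Q\right) + 5}{6} = - \frac{\left(Q^{2} + Q^{2}\right) + 5}{6} = - \frac{2 Q^{2} + 5}{6} = - \frac{5 + 2 Q^{2}}{6} = - \frac{5}{6} - \frac{Q^{2}}{3}$)
$k{\left(x \right)} = \frac{1}{2 x}$
$\left(46502 + k{\left(w{\left(R{\left(-6 \right)} \right)} \right)}\right) - 1620075 = \left(46502 + \frac{1}{2 \left(- \frac{5}{6} - \frac{\left(-6\right)^{2}}{3}\right) \left(-1 - \left(\frac{5}{6} + \frac{\left(-6\right)^{2}}{3}\right)\right)}\right) - 1620075 = \left(46502 + \frac{1}{2 \left(- \frac{5}{6} - 12\right) \left(-1 - \frac{77}{6}\right)}\right) - 1620075 = \left(46502 + \frac{1}{2 \left(- \frac{77 \left(-1 - \frac{77}{6}\right)}{6}\right)}\right) - 1620075 = \left(46502 + \frac{1}{2 \left(\left(- \frac{77}{6}\right) \left(- \frac{83}{6}\right)\right)}\right) - 1620075 = \left(46502 + \frac{1}{2 \cdot \frac{6391}{36}}\right) - 1620075 = \left(46502 + \frac{1}{2} \cdot \frac{36}{6391}\right) - 1620075 = \left(46502 + \frac{18}{6391}\right) - 1620075 = \frac{297194300}{6391} - 1620075 = - \frac{10056705025}{6391}$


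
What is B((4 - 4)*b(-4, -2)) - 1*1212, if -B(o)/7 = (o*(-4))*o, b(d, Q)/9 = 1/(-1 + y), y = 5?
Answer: -1212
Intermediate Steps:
b(d, Q) = 9/4 (b(d, Q) = 9/(-1 + 5) = 9/4)
B(o) = 28*o² (B(o) = -7*o*(-4)*o = -7*(-4*o)*o = -(-28)*o² = 28*o²)
B((4 - 4)*b(-4, -2)) - 1*1212 = 28*((4 - 4)*(9/4))² - 1*1212 = 28*(0*(9/4))² - 1212 = 28*0² - 1212 = 28*0 - 1212 = 0 - 1212 = -1212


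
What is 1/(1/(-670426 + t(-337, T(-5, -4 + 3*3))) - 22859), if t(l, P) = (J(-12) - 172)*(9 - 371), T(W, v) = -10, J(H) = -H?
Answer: -612506/14001274655 ≈ -4.3746e-5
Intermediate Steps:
t(l, P) = 57920 (t(l, P) = (-1*(-12) - 172)*(9 - 371) = (12 - 172)*(-362) = -160*(-362) = 57920)
1/(1/(-670426 + t(-337, T(-5, -4 + 3*3))) - 22859) = 1/(1/(-670426 + 57920) - 22859) = 1/(1/(-612506) - 22859) = 1/(-1/612506 - 22859) = 1/(-14001274655/612506) = -612506/14001274655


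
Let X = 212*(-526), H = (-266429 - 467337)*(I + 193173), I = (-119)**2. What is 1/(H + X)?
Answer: -1/152134751356 ≈ -6.5731e-12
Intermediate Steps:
I = 14161
H = -152134639844 (H = (-266429 - 467337)*(14161 + 193173) = -733766*207334 = -152134639844)
X = -111512
1/(H + X) = 1/(-152134639844 - 111512) = 1/(-152134751356) = -1/152134751356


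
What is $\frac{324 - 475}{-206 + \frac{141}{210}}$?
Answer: $\frac{10570}{14373} \approx 0.73541$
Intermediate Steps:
$\frac{324 - 475}{-206 + \frac{141}{210}} = - \frac{151}{-206 + 141 \cdot \frac{1}{210}} = - \frac{151}{-206 + \frac{47}{70}} = - \frac{151}{- \frac{14373}{70}} = \left(-151\right) \left(- \frac{70}{14373}\right) = \frac{10570}{14373}$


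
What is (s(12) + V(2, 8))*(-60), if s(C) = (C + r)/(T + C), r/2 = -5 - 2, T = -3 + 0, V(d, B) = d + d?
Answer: -680/3 ≈ -226.67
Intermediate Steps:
V(d, B) = 2*d
T = -3
r = -14 (r = 2*(-5 - 2) = 2*(-7) = -14)
s(C) = (-14 + C)/(-3 + C) (s(C) = (C - 14)/(-3 + C) = (-14 + C)/(-3 + C))
(s(12) + V(2, 8))*(-60) = ((-14 + 12)/(-3 + 12) + 2*2)*(-60) = (-2/9 + 4)*(-60) = (34/9)*(-60) = -680/3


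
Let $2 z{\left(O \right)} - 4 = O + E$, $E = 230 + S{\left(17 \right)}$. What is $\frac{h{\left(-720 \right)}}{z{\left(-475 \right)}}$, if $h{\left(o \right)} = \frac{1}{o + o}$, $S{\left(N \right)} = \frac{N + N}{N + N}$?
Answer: $\frac{1}{172800} \approx 5.787 \cdot 10^{-6}$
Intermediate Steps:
$S{\left(N \right)} = 1$ ($S{\left(N \right)} = \frac{2 N}{2 N} = 2 N \frac{1}{2 N} = 1$)
$h{\left(o \right)} = \frac{1}{2 o}$
$E = 231$ ($E = 230 + 1 = 231$)
$z{\left(O \right)} = \frac{235}{2} + \frac{O}{2}$ ($z{\left(O \right)} = 2 + \frac{O + 231}{2} = 2 + \frac{231 + O}{2} = 2 + \left(\frac{231}{2} + \frac{O}{2}\right) = \frac{235}{2} + \frac{O}{2}$)
$\frac{h{\left(-720 \right)}}{z{\left(-475 \right)}} = \frac{\frac{1}{2} \frac{1}{-720}}{\frac{235}{2} + \frac{1}{2} \left(-475\right)} = \frac{\frac{1}{2} \left(- \frac{1}{720}\right)}{\frac{235}{2} - \frac{475}{2}} = - \frac{1}{1440 \left(-120\right)} = \left(- \frac{1}{1440}\right) \left(- \frac{1}{120}\right) = \frac{1}{172800}$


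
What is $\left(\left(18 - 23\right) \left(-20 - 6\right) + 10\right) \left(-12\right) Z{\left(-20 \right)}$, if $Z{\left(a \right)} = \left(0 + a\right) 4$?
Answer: $134400$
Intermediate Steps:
$Z{\left(a \right)} = 4 a$ ($Z{\left(a \right)} = a 4 = 4 a$)
$\left(\left(18 - 23\right) \left(-20 - 6\right) + 10\right) \left(-12\right) Z{\left(-20 \right)} = \left(\left(18 - 23\right) \left(-20 - 6\right) + 10\right) \left(-12\right) 4 \left(-20\right) = \left(\left(-5\right) \left(-26\right) + 10\right) \left(-12\right) \left(-80\right) = \left(130 + 10\right) \left(-12\right) \left(-80\right) = 140 \left(-12\right) \left(-80\right) = \left(-1680\right) \left(-80\right) = 134400$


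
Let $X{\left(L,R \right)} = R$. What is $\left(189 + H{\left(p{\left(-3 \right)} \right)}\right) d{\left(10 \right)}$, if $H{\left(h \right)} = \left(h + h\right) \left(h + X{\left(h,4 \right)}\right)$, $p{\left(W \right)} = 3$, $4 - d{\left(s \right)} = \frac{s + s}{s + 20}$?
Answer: $770$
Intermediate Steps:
$d{\left(s \right)} = 4 - \frac{2 s}{20 + s}$ ($d{\left(s \right)} = 4 - \frac{s + s}{s + 20} = 4 - \frac{2 s}{20 + s}$)
$H{\left(h \right)} = 2 h \left(4 + h\right)$ ($H{\left(h \right)} = \left(h + h\right) \left(h + 4\right) = 2 h \left(4 + h\right)$)
$\left(189 + H{\left(p{\left(-3 \right)} \right)}\right) d{\left(10 \right)} = \left(189 + 2 \cdot 3 \left(4 + 3\right)\right) \frac{2 \left(40 + 10\right)}{20 + 10} = \left(189 + 2 \cdot 3 \cdot 7\right) 2 \cdot \frac{1}{30} \cdot 50 = \left(189 + 42\right) 2 \cdot \frac{1}{30} \cdot 50 = 231 \cdot \frac{10}{3} = 770$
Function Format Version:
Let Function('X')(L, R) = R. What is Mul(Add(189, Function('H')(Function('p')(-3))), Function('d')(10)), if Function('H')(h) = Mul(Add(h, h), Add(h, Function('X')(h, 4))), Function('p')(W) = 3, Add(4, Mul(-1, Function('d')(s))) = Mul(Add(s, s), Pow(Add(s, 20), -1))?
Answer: 770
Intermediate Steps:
Function('d')(s) = Add(4, Mul(-2, s, Pow(Add(20, s), -1))) (Function('d')(s) = Add(4, Mul(-1, Mul(Add(s, s), Pow(Add(s, 20), -1)))) = Add(4, Mul(-1, Mul(Mul(2, s), Pow(Add(20, s), -1)))) = Add(4, Mul(-1, Mul(2, s, Pow(Add(20, s), -1)))) = Add(4, Mul(-2, s, Pow(Add(20, s), -1))))
Function('H')(h) = Mul(2, h, Add(4, h)) (Function('H')(h) = Mul(Add(h, h), Add(h, 4)) = Mul(Mul(2, h), Add(4, h)) = Mul(2, h, Add(4, h)))
Mul(Add(189, Function('H')(Function('p')(-3))), Function('d')(10)) = Mul(Add(189, Mul(2, 3, Add(4, 3))), Mul(2, Pow(Add(20, 10), -1), Add(40, 10))) = Mul(Add(189, Mul(2, 3, 7)), Mul(2, Pow(30, -1), 50)) = Mul(Add(189, 42), Mul(2, Rational(1, 30), 50)) = Mul(231, Rational(10, 3)) = 770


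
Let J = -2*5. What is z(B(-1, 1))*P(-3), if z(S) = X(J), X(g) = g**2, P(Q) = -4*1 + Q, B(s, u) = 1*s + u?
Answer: -700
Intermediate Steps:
J = -10
B(s, u) = s + u
P(Q) = -4 + Q
z(S) = 100 (z(S) = (-10)**2 = 100)
z(B(-1, 1))*P(-3) = 100*(-4 - 3) = 100*(-7) = -700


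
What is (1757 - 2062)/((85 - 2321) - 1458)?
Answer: 305/3694 ≈ 0.082566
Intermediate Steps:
(1757 - 2062)/((85 - 2321) - 1458) = -305/(-2236 - 1458) = -305/(-3694) = -305*(-1/3694) = 305/3694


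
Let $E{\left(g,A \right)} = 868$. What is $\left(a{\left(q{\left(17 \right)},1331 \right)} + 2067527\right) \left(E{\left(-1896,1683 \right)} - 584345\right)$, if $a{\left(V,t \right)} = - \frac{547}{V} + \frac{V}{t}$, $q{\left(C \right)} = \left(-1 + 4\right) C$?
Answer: $- \frac{81888123227167387}{67881} \approx -1.2063 \cdot 10^{12}$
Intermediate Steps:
$q{\left(C \right)} = 3 C$
$\left(a{\left(q{\left(17 \right)},1331 \right)} + 2067527\right) \left(E{\left(-1896,1683 \right)} - 584345\right) = \left(\left(- \frac{547}{3 \cdot 17} + \frac{3 \cdot 17}{1331}\right) + 2067527\right) \left(868 - 584345\right) = \left(\left(- \frac{547}{51} + 51 \cdot \frac{1}{1331}\right) + 2067527\right) \left(-583477\right) = \left(\left(\left(-547\right) \frac{1}{51} + \frac{51}{1331}\right) + 2067527\right) \left(-583477\right) = \left(\left(- \frac{547}{51} + \frac{51}{1331}\right) + 2067527\right) \left(-583477\right) = \left(- \frac{725456}{67881} + 2067527\right) \left(-583477\right) = \frac{140345074831}{67881} \left(-583477\right) = - \frac{81888123227167387}{67881}$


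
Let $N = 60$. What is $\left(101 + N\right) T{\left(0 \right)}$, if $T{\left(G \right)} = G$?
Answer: $0$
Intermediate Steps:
$\left(101 + N\right) T{\left(0 \right)} = \left(101 + 60\right) 0 = 161 \cdot 0 = 0$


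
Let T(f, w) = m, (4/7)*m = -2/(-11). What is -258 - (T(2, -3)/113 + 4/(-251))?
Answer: -160980201/623986 ≈ -257.99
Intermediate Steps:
m = 7/22 (m = 7*(-2/(-11))/4 = 7*(-2*(-1/11))/4 = (7/4)*(2/11) = 7/22 ≈ 0.31818)
T(f, w) = 7/22
-258 - (T(2, -3)/113 + 4/(-251)) = -258 - ((7/22)/113 + 4/(-251)) = -258 - ((7/22)*(1/113) + 4*(-1/251)) = -258 - (7/2486 - 4/251) = -258 - 1*(-8187/623986) = -258 + 8187/623986 = -160980201/623986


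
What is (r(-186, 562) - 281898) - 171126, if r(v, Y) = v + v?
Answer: -453396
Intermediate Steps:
r(v, Y) = 2*v
(r(-186, 562) - 281898) - 171126 = (2*(-186) - 281898) - 171126 = (-372 - 281898) - 171126 = -282270 - 171126 = -453396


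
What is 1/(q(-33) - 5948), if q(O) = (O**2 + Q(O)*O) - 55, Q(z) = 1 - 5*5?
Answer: -1/4122 ≈ -0.00024260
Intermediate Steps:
Q(z) = -24 (Q(z) = 1 - 25 = -24)
q(O) = -55 + O**2 - 24*O (q(O) = (O**2 - 24*O) - 55 = -55 + O**2 - 24*O)
1/(q(-33) - 5948) = 1/((-55 + (-33)**2 - 24*(-33)) - 5948) = 1/((-55 + 1089 + 792) - 5948) = 1/(1826 - 5948) = 1/(-4122) = -1/4122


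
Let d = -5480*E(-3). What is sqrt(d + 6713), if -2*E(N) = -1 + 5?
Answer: sqrt(17673) ≈ 132.94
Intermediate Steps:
E(N) = -2 (E(N) = -(-1 + 5)/2 = -1/2*4 = -2)
d = 10960 (d = -5480*(-2) = 10960)
sqrt(d + 6713) = sqrt(10960 + 6713) = sqrt(17673)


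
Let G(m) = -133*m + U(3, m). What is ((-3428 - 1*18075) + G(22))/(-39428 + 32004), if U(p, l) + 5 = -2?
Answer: 6109/1856 ≈ 3.2915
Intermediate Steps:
U(p, l) = -7 (U(p, l) = -5 - 2 = -7)
G(m) = -7 - 133*m (G(m) = -133*m - 7 = -7 - 133*m)
((-3428 - 1*18075) + G(22))/(-39428 + 32004) = ((-3428 - 1*18075) + (-7 - 133*22))/(-39428 + 32004) = ((-3428 - 18075) + (-7 - 2926))/(-7424) = (-21503 - 2933)*(-1/7424) = -24436*(-1/7424) = 6109/1856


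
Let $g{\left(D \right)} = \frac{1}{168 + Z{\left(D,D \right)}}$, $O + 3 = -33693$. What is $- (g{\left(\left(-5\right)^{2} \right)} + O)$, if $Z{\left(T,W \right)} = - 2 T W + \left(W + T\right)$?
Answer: $\frac{34774273}{1032} \approx 33696.0$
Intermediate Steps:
$O = -33696$ ($O = -3 - 33693 = -33696$)
$Z{\left(T,W \right)} = T + W - 2 T W$ ($Z{\left(T,W \right)} = - 2 T W + \left(T + W\right) = T + W - 2 T W$)
$g{\left(D \right)} = \frac{1}{168 - 2 D^{2} + 2 D}$ ($g{\left(D \right)} = \frac{1}{168 + \left(D + D - 2 D D\right)} = \frac{1}{168 + \left(D + D - 2 D^{2}\right)} = \frac{1}{168 - \left(- 2 D + 2 D^{2}\right)} = \frac{1}{168 - 2 D^{2} + 2 D}$)
$- (g{\left(\left(-5\right)^{2} \right)} + O) = - (\frac{1}{2 \left(84 + \left(-5\right)^{2} - \left(\left(-5\right)^{2}\right)^{2}\right)} - 33696) = - (\frac{1}{2 \left(84 + 25 - 25^{2}\right)} - 33696) = - (\frac{1}{2 \left(84 + 25 - 625\right)} - 33696) = - (\frac{1}{2 \left(-516\right)} - 33696) = - (\frac{1}{2} \left(- \frac{1}{516}\right) - 33696) = - (- \frac{1}{1032} - 33696) = \left(-1\right) \left(- \frac{34774273}{1032}\right) = \frac{34774273}{1032}$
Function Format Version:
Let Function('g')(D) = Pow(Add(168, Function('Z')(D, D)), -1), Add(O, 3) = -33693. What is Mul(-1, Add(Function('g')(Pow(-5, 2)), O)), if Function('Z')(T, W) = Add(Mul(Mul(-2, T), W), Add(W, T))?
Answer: Rational(34774273, 1032) ≈ 33696.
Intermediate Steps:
O = -33696 (O = Add(-3, -33693) = -33696)
Function('Z')(T, W) = Add(T, W, Mul(-2, T, W)) (Function('Z')(T, W) = Add(Mul(-2, T, W), Add(T, W)) = Add(T, W, Mul(-2, T, W)))
Function('g')(D) = Pow(Add(168, Mul(-2, Pow(D, 2)), Mul(2, D)), -1) (Function('g')(D) = Pow(Add(168, Add(D, D, Mul(-2, D, D))), -1) = Pow(Add(168, Add(D, D, Mul(-2, Pow(D, 2)))), -1) = Pow(Add(168, Add(Mul(-2, Pow(D, 2)), Mul(2, D))), -1) = Pow(Add(168, Mul(-2, Pow(D, 2)), Mul(2, D)), -1))
Mul(-1, Add(Function('g')(Pow(-5, 2)), O)) = Mul(-1, Add(Mul(Rational(1, 2), Pow(Add(84, Pow(-5, 2), Mul(-1, Pow(Pow(-5, 2), 2))), -1)), -33696)) = Mul(-1, Add(Mul(Rational(1, 2), Pow(Add(84, 25, Mul(-1, Pow(25, 2))), -1)), -33696)) = Mul(-1, Add(Mul(Rational(1, 2), Pow(Add(84, 25, Mul(-1, 625)), -1)), -33696)) = Mul(-1, Add(Mul(Rational(1, 2), Pow(Add(84, 25, -625), -1)), -33696)) = Mul(-1, Add(Mul(Rational(1, 2), Pow(-516, -1)), -33696)) = Mul(-1, Add(Mul(Rational(1, 2), Rational(-1, 516)), -33696)) = Mul(-1, Add(Rational(-1, 1032), -33696)) = Mul(-1, Rational(-34774273, 1032)) = Rational(34774273, 1032)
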